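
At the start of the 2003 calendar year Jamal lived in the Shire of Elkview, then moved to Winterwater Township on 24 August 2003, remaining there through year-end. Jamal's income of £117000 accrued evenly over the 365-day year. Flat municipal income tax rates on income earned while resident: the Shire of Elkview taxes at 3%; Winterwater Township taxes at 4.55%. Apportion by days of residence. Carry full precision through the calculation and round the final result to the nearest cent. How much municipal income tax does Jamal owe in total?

£4155.90

The Shire of Elkview, 1 January – 23 August 2003: 235 days → £117000 × 3% × 235/365 = £2259.8630
Winterwater Township, 24 August – 31 December 2003: 130 days → £117000 × 4.55% × 130/365 = £1896.0411
Total = £4155.9041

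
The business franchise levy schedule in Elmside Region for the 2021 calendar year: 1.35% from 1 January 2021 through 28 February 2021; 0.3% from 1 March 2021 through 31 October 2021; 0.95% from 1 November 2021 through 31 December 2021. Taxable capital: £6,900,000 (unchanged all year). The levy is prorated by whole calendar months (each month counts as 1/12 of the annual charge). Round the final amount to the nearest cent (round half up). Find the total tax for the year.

£40,250.00

1 January – 28 February 2021: 2 months at 1.35% → £6,900,000 × 1.35% × 2/12 = £15,525.0000
1 March – 31 October 2021: 8 months at 0.3% → £6,900,000 × 0.3% × 8/12 = £13,800.0000
1 November – 31 December 2021: 2 months at 0.95% → £6,900,000 × 0.95% × 2/12 = £10,925.0000
Total = £40,250.0000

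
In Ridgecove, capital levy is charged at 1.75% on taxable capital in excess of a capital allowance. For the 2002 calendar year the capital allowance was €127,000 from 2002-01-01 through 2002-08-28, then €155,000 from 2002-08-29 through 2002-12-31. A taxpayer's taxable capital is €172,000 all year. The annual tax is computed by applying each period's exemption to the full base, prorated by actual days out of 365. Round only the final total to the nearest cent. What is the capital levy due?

€619.69

2002-01-01 to 2002-08-28: 240 days, exemption €127,000 → (€172,000 − €127,000) × 1.75% × 240/365 = €517.8082
2002-08-29 to 2002-12-31: 125 days, exemption €155,000 → (€172,000 − €155,000) × 1.75% × 125/365 = €101.8836
Total = €619.6918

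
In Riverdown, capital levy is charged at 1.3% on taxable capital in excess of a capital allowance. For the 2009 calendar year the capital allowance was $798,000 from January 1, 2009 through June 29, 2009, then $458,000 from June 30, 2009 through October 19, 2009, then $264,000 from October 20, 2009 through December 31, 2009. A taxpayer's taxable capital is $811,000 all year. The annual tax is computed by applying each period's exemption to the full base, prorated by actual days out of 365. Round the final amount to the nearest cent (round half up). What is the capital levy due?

$2,913.67

January 1 – June 29, 2009: 180 days, exemption $798,000 → ($811,000 − $798,000) × 1.3% × 180/365 = $83.3425
June 30 – October 19, 2009: 112 days, exemption $458,000 → ($811,000 − $458,000) × 1.3% × 112/365 = $1,408.1315
October 20 – December 31, 2009: 73 days, exemption $264,000 → ($811,000 − $264,000) × 1.3% × 73/365 = $1,422.2000
Total = $2,913.6740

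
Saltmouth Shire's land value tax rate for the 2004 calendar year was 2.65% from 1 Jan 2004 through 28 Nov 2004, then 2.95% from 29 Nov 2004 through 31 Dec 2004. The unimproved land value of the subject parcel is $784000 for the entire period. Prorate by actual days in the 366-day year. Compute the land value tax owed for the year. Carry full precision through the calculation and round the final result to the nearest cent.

$20988.07

1 Jan – 28 Nov 2004: 333 days at 2.65% → $784000 × 2.65% × 333/366 = $18902.7541
29 Nov – 31 Dec 2004: 33 days at 2.95% → $784000 × 2.95% × 33/366 = $2085.3115
Total = $20988.0656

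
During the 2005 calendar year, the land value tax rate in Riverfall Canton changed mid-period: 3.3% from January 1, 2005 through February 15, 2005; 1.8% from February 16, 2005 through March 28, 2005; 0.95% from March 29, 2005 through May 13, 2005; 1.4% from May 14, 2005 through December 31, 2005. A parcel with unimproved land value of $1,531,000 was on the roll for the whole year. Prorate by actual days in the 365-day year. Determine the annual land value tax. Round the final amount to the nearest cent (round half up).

$24,919.65

January 1 – February 15, 2005: 46 days at 3.3% → $1,531,000 × 3.3% × 46/365 = $6,367.2822
February 16 – March 28, 2005: 41 days at 1.8% → $1,531,000 × 1.8% × 41/365 = $3,095.5562
March 29 – May 13, 2005: 46 days at 0.95% → $1,531,000 × 0.95% × 46/365 = $1,833.0055
May 14 – December 31, 2005: 232 days at 1.4% → $1,531,000 × 1.4% × 232/365 = $13,623.8027
Total = $24,919.6466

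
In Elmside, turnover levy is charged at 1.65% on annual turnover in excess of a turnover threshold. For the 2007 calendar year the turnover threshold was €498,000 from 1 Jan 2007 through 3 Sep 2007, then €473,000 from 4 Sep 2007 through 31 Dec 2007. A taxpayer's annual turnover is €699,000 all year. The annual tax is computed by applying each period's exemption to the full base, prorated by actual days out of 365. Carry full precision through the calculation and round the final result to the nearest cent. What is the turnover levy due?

€3,450.99

1 Jan – 3 Sep 2007: 246 days, exemption €498,000 → (€699,000 − €498,000) × 1.65% × 246/365 = €2,235.2301
4 Sep – 31 Dec 2007: 119 days, exemption €473,000 → (€699,000 − €473,000) × 1.65% × 119/365 = €1,215.7562
Total = €3,450.9863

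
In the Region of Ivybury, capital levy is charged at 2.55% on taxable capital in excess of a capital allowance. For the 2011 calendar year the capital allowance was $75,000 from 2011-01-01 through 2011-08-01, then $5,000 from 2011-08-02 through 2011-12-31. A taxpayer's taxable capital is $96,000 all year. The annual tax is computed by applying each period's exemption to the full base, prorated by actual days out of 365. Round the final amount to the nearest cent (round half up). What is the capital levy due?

$1,278.84

2011-01-01 to 2011-08-01: 213 days, exemption $75,000 → ($96,000 − $75,000) × 2.55% × 213/365 = $312.4973
2011-08-02 to 2011-12-31: 152 days, exemption $5,000 → ($96,000 − $5,000) × 2.55% × 152/365 = $966.3452
Total = $1,278.8425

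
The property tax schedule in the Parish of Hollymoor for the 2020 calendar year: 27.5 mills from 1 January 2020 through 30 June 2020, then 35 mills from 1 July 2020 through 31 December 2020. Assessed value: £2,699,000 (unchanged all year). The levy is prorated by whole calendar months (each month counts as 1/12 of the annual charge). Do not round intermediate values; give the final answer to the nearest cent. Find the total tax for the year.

1 January – 30 June 2020: 6 months at 27.5 mills → £2,699,000 × 2.75% × 6/12 = £37,111.2500
1 July – 31 December 2020: 6 months at 35 mills → £2,699,000 × 3.5% × 6/12 = £47,232.5000
Total = £84,343.7500

£84,343.75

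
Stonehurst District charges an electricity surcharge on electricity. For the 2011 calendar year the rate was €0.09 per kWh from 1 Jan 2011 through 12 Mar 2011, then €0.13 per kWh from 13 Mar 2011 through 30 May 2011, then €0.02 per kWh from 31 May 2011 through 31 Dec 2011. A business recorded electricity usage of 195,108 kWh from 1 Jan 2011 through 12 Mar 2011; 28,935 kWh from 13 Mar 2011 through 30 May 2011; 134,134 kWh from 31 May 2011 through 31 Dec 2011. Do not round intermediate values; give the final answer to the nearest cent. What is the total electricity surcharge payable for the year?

1 Jan – 12 Mar 2011: 195,108 kWh at €0.09/kWh → €17,559.72
13 Mar – 30 May 2011: 28,935 kWh at €0.13/kWh → €3,761.55
31 May – 31 Dec 2011: 134,134 kWh at €0.02/kWh → €2,682.68

€24,003.95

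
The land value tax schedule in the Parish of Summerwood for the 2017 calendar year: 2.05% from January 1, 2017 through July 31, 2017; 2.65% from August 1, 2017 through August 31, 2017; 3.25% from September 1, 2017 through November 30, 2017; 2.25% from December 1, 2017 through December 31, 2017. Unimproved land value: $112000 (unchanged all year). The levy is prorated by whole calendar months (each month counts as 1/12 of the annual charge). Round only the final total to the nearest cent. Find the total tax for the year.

January 1 – July 31, 2017: 7 months at 2.05% → $112000 × 2.05% × 7/12 = $1339.3333
August 1 – August 31, 2017: 1 month at 2.65% → $112000 × 2.65% × 1/12 = $247.3333
September 1 – November 30, 2017: 3 months at 3.25% → $112000 × 3.25% × 3/12 = $910.0000
December 1 – December 31, 2017: 1 month at 2.25% → $112000 × 2.25% × 1/12 = $210.0000
Total = $2706.6667

$2706.67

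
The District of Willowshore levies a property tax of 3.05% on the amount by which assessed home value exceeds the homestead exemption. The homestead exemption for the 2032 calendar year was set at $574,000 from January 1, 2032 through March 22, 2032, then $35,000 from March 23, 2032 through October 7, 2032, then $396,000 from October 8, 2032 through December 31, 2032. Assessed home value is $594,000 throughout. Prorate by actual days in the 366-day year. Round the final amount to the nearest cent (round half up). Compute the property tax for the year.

$10,809.25

January 1 – March 22, 2032: 82 days, exemption $574,000 → ($594,000 − $574,000) × 3.05% × 82/366 = $136.6667
March 23 – October 7, 2032: 199 days, exemption $35,000 → ($594,000 − $35,000) × 3.05% × 199/366 = $9,270.0833
October 8 – December 31, 2032: 85 days, exemption $396,000 → ($594,000 − $396,000) × 3.05% × 85/366 = $1,402.5000
Total = $10,809.2500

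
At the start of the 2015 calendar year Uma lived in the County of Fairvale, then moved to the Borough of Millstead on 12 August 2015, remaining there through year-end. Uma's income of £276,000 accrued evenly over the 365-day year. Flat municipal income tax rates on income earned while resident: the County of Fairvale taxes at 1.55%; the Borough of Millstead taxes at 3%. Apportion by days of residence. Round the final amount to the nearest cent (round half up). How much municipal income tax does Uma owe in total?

£5,834.94

The County of Fairvale, 1 January – 11 August 2015: 223 days → £276,000 × 1.55% × 223/365 = £2,613.6822
The Borough of Millstead, 12 August – 31 December 2015: 142 days → £276,000 × 3% × 142/365 = £3,221.2603
Total = £5,834.9425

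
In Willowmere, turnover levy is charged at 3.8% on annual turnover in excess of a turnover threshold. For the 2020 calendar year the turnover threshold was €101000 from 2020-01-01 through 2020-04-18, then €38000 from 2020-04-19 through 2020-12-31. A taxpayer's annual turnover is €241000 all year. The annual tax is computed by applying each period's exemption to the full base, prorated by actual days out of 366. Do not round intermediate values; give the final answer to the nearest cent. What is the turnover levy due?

€7001.03

2020-01-01 to 2020-04-18: 109 days, exemption €101000 → (€241000 − €101000) × 3.8% × 109/366 = €1584.3716
2020-04-19 to 2020-12-31: 257 days, exemption €38000 → (€241000 − €38000) × 3.8% × 257/366 = €5416.6612
Total = €7001.0328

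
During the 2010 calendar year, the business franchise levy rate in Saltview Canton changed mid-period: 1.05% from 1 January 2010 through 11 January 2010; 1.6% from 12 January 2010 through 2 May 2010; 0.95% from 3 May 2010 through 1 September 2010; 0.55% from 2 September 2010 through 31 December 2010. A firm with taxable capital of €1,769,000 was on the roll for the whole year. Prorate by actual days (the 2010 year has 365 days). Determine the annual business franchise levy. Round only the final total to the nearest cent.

€18,009.87

1 January – 11 January 2010: 11 days at 1.05% → €1,769,000 × 1.05% × 11/365 = €559.7795
12 January – 2 May 2010: 111 days at 1.6% → €1,769,000 × 1.6% × 111/365 = €8,607.5178
3 May – 1 September 2010: 122 days at 0.95% → €1,769,000 × 0.95% × 122/365 = €5,617.1808
2 September – 31 December 2010: 121 days at 0.55% → €1,769,000 × 0.55% × 121/365 = €3,225.3959
Total = €18,009.8740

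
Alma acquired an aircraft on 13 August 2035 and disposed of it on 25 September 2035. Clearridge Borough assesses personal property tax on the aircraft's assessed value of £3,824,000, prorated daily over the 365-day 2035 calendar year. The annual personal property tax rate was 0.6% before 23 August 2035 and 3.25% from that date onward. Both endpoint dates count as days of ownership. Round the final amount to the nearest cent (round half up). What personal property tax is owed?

13 August – 22 August 2035: 10 days at 0.6% → £3,824,000 × 0.6% × 10/365 = £628.6027
23 August – 25 September 2035: 34 days at 3.25% → £3,824,000 × 3.25% × 34/365 = £11,576.7671
Total = £12,205.3699

£12,205.37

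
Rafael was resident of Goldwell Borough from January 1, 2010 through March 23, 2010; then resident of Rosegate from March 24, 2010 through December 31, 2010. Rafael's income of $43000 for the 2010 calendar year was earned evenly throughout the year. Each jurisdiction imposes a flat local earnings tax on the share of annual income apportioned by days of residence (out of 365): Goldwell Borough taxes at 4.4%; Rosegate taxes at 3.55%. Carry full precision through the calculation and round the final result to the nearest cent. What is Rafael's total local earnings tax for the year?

Goldwell Borough, January 1 – March 23, 2010: 82 days → $43000 × 4.4% × 82/365 = $425.0521
Rosegate, March 24 – December 31, 2010: 283 days → $43000 × 3.55% × 283/365 = $1183.5603
Total = $1608.6123

$1608.61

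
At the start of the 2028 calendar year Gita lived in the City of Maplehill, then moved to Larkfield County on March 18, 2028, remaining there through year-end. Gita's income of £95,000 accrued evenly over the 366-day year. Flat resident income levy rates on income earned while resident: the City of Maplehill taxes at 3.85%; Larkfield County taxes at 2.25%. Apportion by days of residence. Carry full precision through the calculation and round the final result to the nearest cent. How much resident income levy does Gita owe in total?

£2,457.28

The City of Maplehill, January 1 – March 17, 2028: 77 days → £95,000 × 3.85% × 77/366 = £769.4740
Larkfield County, March 18 – December 31, 2028: 289 days → £95,000 × 2.25% × 289/366 = £1,687.8074
Total = £2,457.2814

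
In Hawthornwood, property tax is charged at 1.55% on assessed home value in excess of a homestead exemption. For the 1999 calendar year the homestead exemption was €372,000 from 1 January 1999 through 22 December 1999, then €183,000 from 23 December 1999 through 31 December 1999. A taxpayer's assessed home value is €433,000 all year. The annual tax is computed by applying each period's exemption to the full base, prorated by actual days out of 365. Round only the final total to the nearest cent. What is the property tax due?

€1,017.73

1 January – 22 December 1999: 356 days, exemption €372,000 → (€433,000 − €372,000) × 1.55% × 356/365 = €922.1863
23 December – 31 December 1999: 9 days, exemption €183,000 → (€433,000 − €183,000) × 1.55% × 9/365 = €95.5479
Total = €1,017.7342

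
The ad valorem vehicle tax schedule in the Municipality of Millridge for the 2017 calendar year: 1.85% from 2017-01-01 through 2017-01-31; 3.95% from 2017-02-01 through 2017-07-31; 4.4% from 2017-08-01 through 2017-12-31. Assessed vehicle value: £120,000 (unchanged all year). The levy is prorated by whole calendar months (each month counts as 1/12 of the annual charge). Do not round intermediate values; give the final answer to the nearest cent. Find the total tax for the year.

£4,755.00

2017-01-01 to 2017-01-31: 1 month at 1.85% → £120,000 × 1.85% × 1/12 = £185.0000
2017-02-01 to 2017-07-31: 6 months at 3.95% → £120,000 × 3.95% × 6/12 = £2,370.0000
2017-08-01 to 2017-12-31: 5 months at 4.4% → £120,000 × 4.4% × 5/12 = £2,200.0000
Total = £4,755.0000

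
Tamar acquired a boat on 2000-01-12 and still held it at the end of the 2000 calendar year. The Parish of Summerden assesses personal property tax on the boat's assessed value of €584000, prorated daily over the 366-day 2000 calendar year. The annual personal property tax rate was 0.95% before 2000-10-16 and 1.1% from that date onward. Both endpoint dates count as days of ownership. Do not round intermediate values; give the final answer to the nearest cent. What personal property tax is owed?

2000-01-12 to 2000-10-15: 278 days at 0.95% → €584000 × 0.95% × 278/366 = €4214.0546
2000-10-16 to 2000-12-31: 77 days at 1.1% → €584000 × 1.1% × 77/366 = €1351.4973
Total = €5565.5519

€5565.55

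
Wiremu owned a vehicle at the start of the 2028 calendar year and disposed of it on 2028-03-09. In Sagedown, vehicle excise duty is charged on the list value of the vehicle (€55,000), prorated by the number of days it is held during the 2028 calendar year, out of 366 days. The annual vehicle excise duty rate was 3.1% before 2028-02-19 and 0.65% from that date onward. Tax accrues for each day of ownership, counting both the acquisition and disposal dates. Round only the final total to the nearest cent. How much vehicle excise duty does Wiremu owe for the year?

€247.80

2028-01-01 to 2028-02-18: 49 days at 3.1% → €55,000 × 3.1% × 49/366 = €228.2650
2028-02-19 to 2028-03-09: 20 days at 0.65% → €55,000 × 0.65% × 20/366 = €19.5355
Total = €247.8005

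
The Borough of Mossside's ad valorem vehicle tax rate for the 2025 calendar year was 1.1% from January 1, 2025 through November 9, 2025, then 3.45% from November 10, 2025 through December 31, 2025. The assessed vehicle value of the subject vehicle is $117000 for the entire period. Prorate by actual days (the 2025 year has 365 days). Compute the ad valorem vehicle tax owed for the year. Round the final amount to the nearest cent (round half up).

$1678.71

January 1 – November 9, 2025: 313 days at 1.1% → $117000 × 1.1% × 313/365 = $1103.6466
November 10 – December 31, 2025: 52 days at 3.45% → $117000 × 3.45% × 52/365 = $575.0630
Total = $1678.7096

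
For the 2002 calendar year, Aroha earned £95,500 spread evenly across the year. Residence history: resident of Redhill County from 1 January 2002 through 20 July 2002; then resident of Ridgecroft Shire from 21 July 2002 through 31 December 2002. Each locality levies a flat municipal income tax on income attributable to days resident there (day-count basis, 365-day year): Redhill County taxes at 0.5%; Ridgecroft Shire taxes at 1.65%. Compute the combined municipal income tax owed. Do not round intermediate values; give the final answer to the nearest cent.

£970.96

Redhill County, 1 January – 20 July 2002: 201 days → £95,500 × 0.5% × 201/365 = £262.9521
Ridgecroft Shire, 21 July – 31 December 2002: 164 days → £95,500 × 1.65% × 164/365 = £708.0082
Total = £970.9603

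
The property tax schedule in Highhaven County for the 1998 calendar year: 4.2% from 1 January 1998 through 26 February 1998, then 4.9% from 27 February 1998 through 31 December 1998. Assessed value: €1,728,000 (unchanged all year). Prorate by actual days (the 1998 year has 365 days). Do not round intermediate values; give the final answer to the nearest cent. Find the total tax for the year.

€82,783.04

1 January – 26 February 1998: 57 days at 4.2% → €1,728,000 × 4.2% × 57/365 = €11,333.7863
27 February – 31 December 1998: 308 days at 4.9% → €1,728,000 × 4.9% × 308/365 = €71,449.2493
Total = €82,783.0356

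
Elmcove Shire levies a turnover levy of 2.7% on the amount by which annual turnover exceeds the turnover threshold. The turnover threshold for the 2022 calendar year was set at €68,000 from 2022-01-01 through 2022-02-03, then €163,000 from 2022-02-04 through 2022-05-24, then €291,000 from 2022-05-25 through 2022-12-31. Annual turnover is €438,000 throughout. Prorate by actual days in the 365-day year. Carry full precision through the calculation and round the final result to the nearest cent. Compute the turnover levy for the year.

2022-01-01 to 2022-02-03: 34 days, exemption €68,000 → (€438,000 − €68,000) × 2.7% × 34/365 = €930.5753
2022-02-04 to 2022-05-24: 110 days, exemption €163,000 → (€438,000 − €163,000) × 2.7% × 110/365 = €2,237.6712
2022-05-25 to 2022-12-31: 221 days, exemption €291,000 → (€438,000 − €291,000) × 2.7% × 221/365 = €2,403.1479
Total = €5,571.3945

€5,571.39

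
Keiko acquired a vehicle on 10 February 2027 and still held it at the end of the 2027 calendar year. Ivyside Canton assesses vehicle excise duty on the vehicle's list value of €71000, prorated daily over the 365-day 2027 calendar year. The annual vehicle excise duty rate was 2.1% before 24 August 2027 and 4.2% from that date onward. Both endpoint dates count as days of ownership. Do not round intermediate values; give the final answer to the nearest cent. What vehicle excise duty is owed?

10 February – 23 August 2027: 195 days at 2.1% → €71000 × 2.1% × 195/365 = €796.5616
24 August – 31 December 2027: 130 days at 4.2% → €71000 × 4.2% × 130/365 = €1062.0822
Total = €1858.6438

€1858.64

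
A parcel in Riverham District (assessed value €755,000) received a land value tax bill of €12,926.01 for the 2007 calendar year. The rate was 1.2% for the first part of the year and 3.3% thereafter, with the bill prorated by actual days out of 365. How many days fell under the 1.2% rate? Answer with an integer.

Let d = days at the first rate; then 365 − d days at the second rate.
€755,000 × [1.2%·d + 3.3%·(365−d)] / 365 = €12,926.01
Solving gives d = 276, so the new rate took effect on 4 Oct 2007.

276 days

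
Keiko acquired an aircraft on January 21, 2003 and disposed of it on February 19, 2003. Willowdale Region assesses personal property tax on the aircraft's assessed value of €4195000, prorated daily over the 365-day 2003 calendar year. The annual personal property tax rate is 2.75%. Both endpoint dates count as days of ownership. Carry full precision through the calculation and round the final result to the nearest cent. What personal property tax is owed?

Days held (January 21 – February 19, 2003): 30 out of 365
Tax = €4195000 × 2.75% × 30/365 = €9481.8493

€9481.85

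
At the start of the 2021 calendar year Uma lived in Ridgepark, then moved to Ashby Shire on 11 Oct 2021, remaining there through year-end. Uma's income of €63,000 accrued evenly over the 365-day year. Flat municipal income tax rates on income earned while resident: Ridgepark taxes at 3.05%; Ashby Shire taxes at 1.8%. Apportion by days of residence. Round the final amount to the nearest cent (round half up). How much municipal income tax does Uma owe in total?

Ridgepark, 1 Jan – 10 Oct 2021: 283 days → €63,000 × 3.05% × 283/365 = €1,489.8205
Ashby Shire, 11 Oct – 31 Dec 2021: 82 days → €63,000 × 1.8% × 82/365 = €254.7616
Total = €1,744.5822

€1,744.58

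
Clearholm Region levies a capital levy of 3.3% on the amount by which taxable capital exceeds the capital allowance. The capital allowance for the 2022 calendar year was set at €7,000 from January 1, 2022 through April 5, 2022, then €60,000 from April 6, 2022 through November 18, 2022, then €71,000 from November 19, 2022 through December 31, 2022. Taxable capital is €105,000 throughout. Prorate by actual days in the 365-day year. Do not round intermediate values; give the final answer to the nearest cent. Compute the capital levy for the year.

January 1 – April 5, 2022: 95 days, exemption €7,000 → (€105,000 − €7,000) × 3.3% × 95/365 = €841.7260
April 6 – November 18, 2022: 227 days, exemption €60,000 → (€105,000 − €60,000) × 3.3% × 227/365 = €923.5479
November 19 – December 31, 2022: 43 days, exemption €71,000 → (€105,000 − €71,000) × 3.3% × 43/365 = €132.1808
Total = €1,897.4548

€1,897.45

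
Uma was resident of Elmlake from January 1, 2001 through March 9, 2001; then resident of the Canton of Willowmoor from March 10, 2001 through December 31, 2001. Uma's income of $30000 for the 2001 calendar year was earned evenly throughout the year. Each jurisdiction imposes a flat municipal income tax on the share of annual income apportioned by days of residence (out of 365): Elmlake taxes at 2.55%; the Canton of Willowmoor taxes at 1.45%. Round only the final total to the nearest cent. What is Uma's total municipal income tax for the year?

$496.48

Elmlake, January 1 – March 9, 2001: 68 days → $30000 × 2.55% × 68/365 = $142.5205
The Canton of Willowmoor, March 10 – December 31, 2001: 297 days → $30000 × 1.45% × 297/365 = $353.9589
Total = $496.4795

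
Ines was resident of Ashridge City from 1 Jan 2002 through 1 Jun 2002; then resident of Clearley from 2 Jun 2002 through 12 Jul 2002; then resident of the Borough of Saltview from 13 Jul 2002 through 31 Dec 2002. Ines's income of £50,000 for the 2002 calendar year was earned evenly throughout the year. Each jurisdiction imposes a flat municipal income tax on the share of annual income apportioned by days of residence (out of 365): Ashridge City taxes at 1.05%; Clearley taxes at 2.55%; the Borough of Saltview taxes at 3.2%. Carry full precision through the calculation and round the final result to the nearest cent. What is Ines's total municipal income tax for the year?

Ashridge City, 1 Jan – 1 Jun 2002: 152 days → £50,000 × 1.05% × 152/365 = £218.6301
Clearley, 2 Jun – 12 Jul 2002: 41 days → £50,000 × 2.55% × 41/365 = £143.2192
The Borough of Saltview, 13 Jul – 31 Dec 2002: 172 days → £50,000 × 3.2% × 172/365 = £753.9726
Total = £1,115.8219

£1,115.82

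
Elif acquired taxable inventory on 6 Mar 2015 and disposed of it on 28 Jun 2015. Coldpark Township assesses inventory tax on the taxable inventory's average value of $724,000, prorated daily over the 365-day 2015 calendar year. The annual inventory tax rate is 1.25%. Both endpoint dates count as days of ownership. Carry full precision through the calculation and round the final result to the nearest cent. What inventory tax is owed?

Days held (6 Mar – 28 Jun 2015): 115 out of 365
Tax = $724,000 × 1.25% × 115/365 = $2,851.3699

$2,851.37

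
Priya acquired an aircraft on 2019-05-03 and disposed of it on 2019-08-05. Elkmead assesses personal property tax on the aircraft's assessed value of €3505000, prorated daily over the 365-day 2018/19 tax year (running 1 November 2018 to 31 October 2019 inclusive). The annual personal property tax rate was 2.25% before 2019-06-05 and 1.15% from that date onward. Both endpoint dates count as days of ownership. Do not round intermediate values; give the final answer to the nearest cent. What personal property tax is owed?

2019-05-03 to 2019-06-04: 33 days at 2.25% → €3505000 × 2.25% × 33/365 = €7130.0342
2019-06-05 to 2019-08-05: 62 days at 1.15% → €3505000 × 1.15% × 62/365 = €6846.7534
Total = €13976.7877

€13976.79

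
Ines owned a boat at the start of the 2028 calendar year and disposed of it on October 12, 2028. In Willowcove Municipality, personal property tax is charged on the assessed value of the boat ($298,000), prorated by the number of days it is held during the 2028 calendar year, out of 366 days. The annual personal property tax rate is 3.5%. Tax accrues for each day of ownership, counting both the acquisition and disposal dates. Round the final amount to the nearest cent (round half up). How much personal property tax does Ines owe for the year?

$8,150.22

Days held (January 1 – October 12, 2028): 286 out of 366
Tax = $298,000 × 3.5% × 286/366 = $8,150.2186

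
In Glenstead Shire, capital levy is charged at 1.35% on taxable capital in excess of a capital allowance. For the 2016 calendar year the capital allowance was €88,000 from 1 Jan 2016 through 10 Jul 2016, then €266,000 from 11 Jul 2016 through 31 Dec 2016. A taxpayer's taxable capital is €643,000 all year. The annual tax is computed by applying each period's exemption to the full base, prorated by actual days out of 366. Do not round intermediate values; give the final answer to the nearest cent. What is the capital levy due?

€6,350.09

1 Jan – 10 Jul 2016: 192 days, exemption €88,000 → (€643,000 − €88,000) × 1.35% × 192/366 = €3,930.4918
11 Jul – 31 Dec 2016: 174 days, exemption €266,000 → (€643,000 − €266,000) × 1.35% × 174/366 = €2,419.5984
Total = €6,350.0902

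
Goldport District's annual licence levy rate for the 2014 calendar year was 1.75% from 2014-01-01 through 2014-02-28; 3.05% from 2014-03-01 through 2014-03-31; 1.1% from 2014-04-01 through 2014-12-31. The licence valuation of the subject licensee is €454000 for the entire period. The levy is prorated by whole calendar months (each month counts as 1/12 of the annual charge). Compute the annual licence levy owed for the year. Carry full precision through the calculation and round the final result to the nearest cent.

€6223.58

2014-01-01 to 2014-02-28: 2 months at 1.75% → €454000 × 1.75% × 2/12 = €1324.1667
2014-03-01 to 2014-03-31: 1 month at 3.05% → €454000 × 3.05% × 1/12 = €1153.9167
2014-04-01 to 2014-12-31: 9 months at 1.1% → €454000 × 1.1% × 9/12 = €3745.5000
Total = €6223.5833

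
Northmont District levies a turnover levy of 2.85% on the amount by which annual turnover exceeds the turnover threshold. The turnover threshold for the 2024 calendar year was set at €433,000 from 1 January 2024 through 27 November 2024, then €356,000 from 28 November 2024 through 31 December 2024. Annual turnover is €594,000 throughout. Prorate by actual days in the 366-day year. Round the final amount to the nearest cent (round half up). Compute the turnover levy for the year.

1 January – 27 November 2024: 332 days, exemption €433,000 → (€594,000 − €433,000) × 2.85% × 332/366 = €4,162.2459
28 November – 31 December 2024: 34 days, exemption €356,000 → (€594,000 − €356,000) × 2.85% × 34/366 = €630.1148
Total = €4,792.3607

€4,792.36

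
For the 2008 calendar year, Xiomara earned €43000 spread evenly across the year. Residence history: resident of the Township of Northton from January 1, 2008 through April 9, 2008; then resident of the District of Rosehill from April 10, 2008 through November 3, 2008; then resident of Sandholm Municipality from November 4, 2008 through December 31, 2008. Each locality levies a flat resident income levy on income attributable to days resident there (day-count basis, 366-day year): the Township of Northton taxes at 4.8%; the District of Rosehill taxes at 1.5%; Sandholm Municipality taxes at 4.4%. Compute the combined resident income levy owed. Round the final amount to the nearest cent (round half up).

€1230.32

The Township of Northton, January 1 – April 9, 2008: 100 days → €43000 × 4.8% × 100/366 = €563.9344
The District of Rosehill, April 10 – November 3, 2008: 208 days → €43000 × 1.5% × 208/366 = €366.5574
Sandholm Municipality, November 4 – December 31, 2008: 58 days → €43000 × 4.4% × 58/366 = €299.8251
Total = €1230.3169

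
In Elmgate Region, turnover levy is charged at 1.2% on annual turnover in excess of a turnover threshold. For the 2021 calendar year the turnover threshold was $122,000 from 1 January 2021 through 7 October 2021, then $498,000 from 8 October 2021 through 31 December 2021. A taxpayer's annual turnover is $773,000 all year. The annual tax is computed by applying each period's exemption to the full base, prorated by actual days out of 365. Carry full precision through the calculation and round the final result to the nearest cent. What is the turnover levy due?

$6,761.26

1 January – 7 October 2021: 280 days, exemption $122,000 → ($773,000 − $122,000) × 1.2% × 280/365 = $5,992.7671
8 October – 31 December 2021: 85 days, exemption $498,000 → ($773,000 − $498,000) × 1.2% × 85/365 = $768.4932
Total = $6,761.2603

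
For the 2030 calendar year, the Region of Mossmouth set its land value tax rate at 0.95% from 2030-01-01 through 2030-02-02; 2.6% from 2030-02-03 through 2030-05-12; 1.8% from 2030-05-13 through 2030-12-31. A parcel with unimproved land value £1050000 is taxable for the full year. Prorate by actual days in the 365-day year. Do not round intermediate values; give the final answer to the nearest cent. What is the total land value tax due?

£20371.44

2030-01-01 to 2030-02-02: 33 days at 0.95% → £1050000 × 0.95% × 33/365 = £901.8493
2030-02-03 to 2030-05-12: 99 days at 2.6% → £1050000 × 2.6% × 99/365 = £7404.6575
2030-05-13 to 2030-12-31: 233 days at 1.8% → £1050000 × 1.8% × 233/365 = £12064.9315
Total = £20371.4384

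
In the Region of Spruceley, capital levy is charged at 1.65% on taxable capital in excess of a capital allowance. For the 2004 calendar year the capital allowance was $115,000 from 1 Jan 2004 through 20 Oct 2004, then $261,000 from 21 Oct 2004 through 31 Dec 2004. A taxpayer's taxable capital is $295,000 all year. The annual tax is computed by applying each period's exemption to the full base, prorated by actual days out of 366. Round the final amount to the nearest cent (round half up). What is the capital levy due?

1 Jan – 20 Oct 2004: 294 days, exemption $115,000 → ($295,000 − $115,000) × 1.65% × 294/366 = $2,385.7377
21 Oct – 31 Dec 2004: 72 days, exemption $261,000 → ($295,000 − $261,000) × 1.65% × 72/366 = $110.3607
Total = $2,496.0984

$2,496.10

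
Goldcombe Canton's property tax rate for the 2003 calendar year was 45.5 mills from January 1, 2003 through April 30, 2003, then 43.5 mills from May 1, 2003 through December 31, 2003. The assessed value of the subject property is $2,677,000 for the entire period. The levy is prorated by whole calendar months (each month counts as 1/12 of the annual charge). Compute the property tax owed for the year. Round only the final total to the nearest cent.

$118,234.17

January 1 – April 30, 2003: 4 months at 45.5 mills → $2,677,000 × 4.55% × 4/12 = $40,601.1667
May 1 – December 31, 2003: 8 months at 43.5 mills → $2,677,000 × 4.35% × 8/12 = $77,633.0000
Total = $118,234.1667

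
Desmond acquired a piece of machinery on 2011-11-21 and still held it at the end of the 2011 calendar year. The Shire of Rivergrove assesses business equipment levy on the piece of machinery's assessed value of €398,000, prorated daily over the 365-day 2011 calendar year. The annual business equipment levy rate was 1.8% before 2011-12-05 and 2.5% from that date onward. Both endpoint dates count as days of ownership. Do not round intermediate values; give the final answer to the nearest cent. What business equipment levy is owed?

€1,010.81

2011-11-21 to 2011-12-04: 14 days at 1.8% → €398,000 × 1.8% × 14/365 = €274.7836
2011-12-05 to 2011-12-31: 27 days at 2.5% → €398,000 × 2.5% × 27/365 = €736.0274
Total = €1,010.8110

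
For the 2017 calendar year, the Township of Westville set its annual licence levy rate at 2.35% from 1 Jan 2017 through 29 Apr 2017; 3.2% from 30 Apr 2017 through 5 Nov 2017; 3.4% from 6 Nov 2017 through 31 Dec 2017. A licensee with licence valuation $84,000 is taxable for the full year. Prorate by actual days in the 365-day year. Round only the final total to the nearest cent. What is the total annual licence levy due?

$2,480.99

1 Jan – 29 Apr 2017: 119 days at 2.35% → $84,000 × 2.35% × 119/365 = $643.5781
30 Apr – 5 Nov 2017: 190 days at 3.2% → $84,000 × 3.2% × 190/365 = $1,399.2329
6 Nov – 31 Dec 2017: 56 days at 3.4% → $84,000 × 3.4% × 56/365 = $438.1808
Total = $2,480.9918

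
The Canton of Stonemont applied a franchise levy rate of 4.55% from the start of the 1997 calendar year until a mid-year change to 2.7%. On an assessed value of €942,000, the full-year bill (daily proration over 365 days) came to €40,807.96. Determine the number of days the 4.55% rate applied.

Let d = days at the first rate; then 365 − d days at the second rate.
€942,000 × [4.55%·d + 2.7%·(365−d)] / 365 = €40,807.96
Solving gives d = 322, so the new rate took effect on 19 November 1997.

322 days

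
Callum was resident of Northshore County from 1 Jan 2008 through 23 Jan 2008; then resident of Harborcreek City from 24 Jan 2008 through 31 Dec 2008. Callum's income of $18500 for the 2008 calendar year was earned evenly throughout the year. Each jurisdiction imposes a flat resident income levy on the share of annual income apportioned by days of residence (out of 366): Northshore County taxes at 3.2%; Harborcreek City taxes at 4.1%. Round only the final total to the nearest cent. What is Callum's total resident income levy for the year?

$748.04

Northshore County, 1 Jan – 23 Jan 2008: 23 days → $18500 × 3.2% × 23/366 = $37.2022
Harborcreek City, 24 Jan – 31 Dec 2008: 343 days → $18500 × 4.1% × 343/366 = $710.8347
Total = $748.0369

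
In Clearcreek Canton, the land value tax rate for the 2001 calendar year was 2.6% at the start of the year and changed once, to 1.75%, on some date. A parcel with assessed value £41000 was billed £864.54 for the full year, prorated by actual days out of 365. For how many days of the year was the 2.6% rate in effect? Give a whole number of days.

154 days

Let d = days at the first rate; then 365 − d days at the second rate.
£41000 × [2.6%·d + 1.75%·(365−d)] / 365 = £864.54
Solving gives d = 154, so the new rate took effect on 4 Jun 2001.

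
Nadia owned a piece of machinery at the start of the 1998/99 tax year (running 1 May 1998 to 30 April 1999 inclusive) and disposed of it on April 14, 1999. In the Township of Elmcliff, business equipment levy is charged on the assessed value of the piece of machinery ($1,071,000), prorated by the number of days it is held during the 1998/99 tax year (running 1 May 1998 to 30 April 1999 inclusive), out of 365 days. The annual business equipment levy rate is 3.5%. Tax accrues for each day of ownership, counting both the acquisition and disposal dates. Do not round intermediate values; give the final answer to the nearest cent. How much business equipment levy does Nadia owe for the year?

Days held (May 1, 1998 – April 14, 1999): 349 out of 365
Tax = $1,071,000 × 3.5% × 349/365 = $35,841.8219

$35,841.82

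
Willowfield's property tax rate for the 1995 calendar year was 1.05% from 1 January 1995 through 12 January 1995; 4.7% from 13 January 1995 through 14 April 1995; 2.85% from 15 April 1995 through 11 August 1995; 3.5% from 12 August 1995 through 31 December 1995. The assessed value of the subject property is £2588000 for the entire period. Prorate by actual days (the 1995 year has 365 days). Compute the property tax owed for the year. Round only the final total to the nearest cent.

£90838.80

1 January – 12 January 1995: 12 days at 1.05% → £2588000 × 1.05% × 12/365 = £893.3918
13 January – 14 April 1995: 92 days at 4.7% → £2588000 × 4.7% × 92/365 = £30658.9370
15 April – 11 August 1995: 119 days at 2.85% → £2588000 × 2.85% × 119/365 = £24047.1288
12 August – 31 December 1995: 142 days at 3.5% → £2588000 × 3.5% × 142/365 = £35239.3425
Total = £90838.8000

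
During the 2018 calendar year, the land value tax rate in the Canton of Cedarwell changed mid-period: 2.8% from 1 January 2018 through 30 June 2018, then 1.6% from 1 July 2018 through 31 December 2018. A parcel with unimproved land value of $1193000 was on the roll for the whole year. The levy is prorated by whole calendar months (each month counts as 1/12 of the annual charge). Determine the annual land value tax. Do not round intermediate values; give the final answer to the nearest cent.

$26246.00

1 January – 30 June 2018: 6 months at 2.8% → $1193000 × 2.8% × 6/12 = $16702.0000
1 July – 31 December 2018: 6 months at 1.6% → $1193000 × 1.6% × 6/12 = $9544.0000
Total = $26246.0000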